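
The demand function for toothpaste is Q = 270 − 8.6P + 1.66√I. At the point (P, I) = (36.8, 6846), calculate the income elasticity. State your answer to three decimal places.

At P = 36.8, I = 6846: Q = 90.869.
Holding P constant, ∂Q/∂I = 1.66/(2√I) = 0.0100314.
η_I = (∂Q/∂I)·(I/Q) = 0.0100314 × (6846/90.869) = 0.756.

0.756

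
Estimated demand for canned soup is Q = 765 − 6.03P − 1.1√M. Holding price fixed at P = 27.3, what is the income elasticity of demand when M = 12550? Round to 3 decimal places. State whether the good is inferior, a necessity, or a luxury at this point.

At P = 27.3, M = 12550: Q = 477.152.
Holding P constant, ∂Q/∂M = -1.1/(2√M) = -0.00490954.
η_M = (∂Q/∂M)·(M/Q) = -0.00490954 × (12550/477.152) = -0.129.
Since η < 0, this is an inferior good.

-0.129 (inferior good)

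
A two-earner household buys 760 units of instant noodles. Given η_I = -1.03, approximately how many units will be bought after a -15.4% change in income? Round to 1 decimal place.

880.6

%ΔQ ≈ η × %ΔI = -1.03 × (-15.4%) = 15.862%.
New Q ≈ 760 × (1 + 0.15862) = 880.6.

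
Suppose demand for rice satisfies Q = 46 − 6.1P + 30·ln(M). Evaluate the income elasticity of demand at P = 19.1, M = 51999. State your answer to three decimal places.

0.118

At P = 19.1, M = 51999: Q = 255.259.
Holding P constant, ∂Q/∂M = 30/M = 0.000576934.
η_M = (∂Q/∂M)·(M/Q) = 0.000576934 × (51999/255.259) = 0.118.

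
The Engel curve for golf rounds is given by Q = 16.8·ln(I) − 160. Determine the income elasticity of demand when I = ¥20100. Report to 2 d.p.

2.60

At I = 20100: Q = 6.462.
dQ/dI = 16.8/I = 0.000835821 at this income.
η = (dQ/dI)·(I/Q) = 0.000835821 × (20100/6.462) = 2.60.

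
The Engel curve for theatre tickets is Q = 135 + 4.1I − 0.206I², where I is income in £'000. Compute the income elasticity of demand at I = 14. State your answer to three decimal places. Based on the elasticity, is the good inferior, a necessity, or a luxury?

-0.154 (inferior good)

At I = 14: Q = 152.0240.
dQ/dI = 4.1 − 0.412I = -1.66800.
η = (dQ/dI)·(I/Q) = -1.66800 × (14/152.0240) = -0.154.
η < 0 ⇒ inferior good.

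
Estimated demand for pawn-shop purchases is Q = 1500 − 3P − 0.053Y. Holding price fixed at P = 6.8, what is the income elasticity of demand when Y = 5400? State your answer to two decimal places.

-0.24

At P = 6.8, Y = 5400: Q = 1193.400.
Holding P constant, ∂Q/∂Y = −0.053.
η_Y = (∂Q/∂Y)·(Y/Q) = -0.053 × (5400/1193.400) = -0.24.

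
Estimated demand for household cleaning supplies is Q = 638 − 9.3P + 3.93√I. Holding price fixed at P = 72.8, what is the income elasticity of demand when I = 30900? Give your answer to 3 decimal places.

0.530

At P = 72.8, I = 30900: Q = 651.791.
Holding P constant, ∂Q/∂I = 3.93/(2√I) = 0.0111785.
η_I = (∂Q/∂I)·(I/Q) = 0.0111785 × (30900/651.791) = 0.530.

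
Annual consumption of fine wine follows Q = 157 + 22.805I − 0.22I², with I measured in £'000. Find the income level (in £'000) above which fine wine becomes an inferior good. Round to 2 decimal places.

dQ/dI = 22.805 − 0.44I.
The good is inferior where dQ/dI < 0. Setting dQ/dI = 0 gives I = 22.805 / 0.44 = 51.83.

51.83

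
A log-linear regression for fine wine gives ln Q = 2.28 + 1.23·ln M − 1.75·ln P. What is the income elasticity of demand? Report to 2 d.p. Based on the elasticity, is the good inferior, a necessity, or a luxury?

In a log-linear demand, the coefficient on ln M is the income elasticity.
So η = 1.23.
η > 1 ⇒ luxury.

1.23 (luxury)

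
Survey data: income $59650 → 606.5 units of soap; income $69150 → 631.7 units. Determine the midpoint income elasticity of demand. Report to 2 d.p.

ΔQ = 631.7 − 606.5 = 25.2; midpoint Q̄ = (606.5 + 631.7)/2 = 619.1.
ΔI = 69150 − 59650 = 9500; midpoint Ī = (59650 + 69150)/2 = 64400.
η = (ΔQ/Q̄) ÷ (ΔI/Ī) = (25.2/619.1) ÷ (9500/64400) = 0.28.

0.28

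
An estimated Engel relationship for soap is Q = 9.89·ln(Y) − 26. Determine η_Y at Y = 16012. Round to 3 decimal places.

0.142

At Y = 16012: Q = 69.746.
dQ/dY = 9.89/Y = 0.000617662 at this income.
η = (dQ/dY)·(Y/Q) = 0.000617662 × (16012/69.746) = 0.142.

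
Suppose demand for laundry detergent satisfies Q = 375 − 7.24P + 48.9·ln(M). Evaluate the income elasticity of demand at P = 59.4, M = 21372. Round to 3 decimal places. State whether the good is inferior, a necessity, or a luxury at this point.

At P = 59.4, M = 21372: Q = 432.469.
Holding P constant, ∂Q/∂M = 48.9/M = 0.00228804.
η_M = (∂Q/∂M)·(M/Q) = 0.00228804 × (21372/432.469) = 0.113.
Since 0 < η < 1, this is a necessity.

0.113 (necessity)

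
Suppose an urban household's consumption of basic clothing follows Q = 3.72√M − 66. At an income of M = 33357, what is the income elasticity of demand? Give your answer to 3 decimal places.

At M = 33357: Q = 613.417.
dQ/dM = 3.72/(2√M) = 0.010184 at this income.
η = (dQ/dM)·(M/Q) = 0.010184 × (33357/613.417) = 0.554.

0.554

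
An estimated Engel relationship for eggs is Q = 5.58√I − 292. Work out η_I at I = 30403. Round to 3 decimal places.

0.714

At I = 30403: Q = 680.954.
dQ/dI = 5.58/(2√I) = 0.016001 at this income.
η = (dQ/dI)·(I/Q) = 0.016001 × (30403/680.954) = 0.714.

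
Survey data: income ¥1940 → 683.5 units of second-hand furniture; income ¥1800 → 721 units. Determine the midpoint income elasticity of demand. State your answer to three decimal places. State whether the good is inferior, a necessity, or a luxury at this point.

-0.713 (inferior good)

ΔQ = 721 − 683.5 = 37.5; midpoint Q̄ = (683.5 + 721)/2 = 702.25.
ΔI = 1800 − 1940 = -140; midpoint Ī = (1940 + 1800)/2 = 1870.
η = (ΔQ/Q̄) ÷ (ΔI/Ī) = (37.5/702.25) ÷ (-140/1870) = -0.713.
η < 0 ⇒ inferior good.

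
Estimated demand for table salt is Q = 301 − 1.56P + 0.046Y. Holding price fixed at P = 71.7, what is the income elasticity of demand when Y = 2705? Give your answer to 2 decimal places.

At P = 71.7, Y = 2705: Q = 313.578.
Holding P constant, ∂Q/∂Y = 0.046.
η_Y = (∂Q/∂Y)·(Y/Q) = 0.046 × (2705/313.578) = 0.40.

0.40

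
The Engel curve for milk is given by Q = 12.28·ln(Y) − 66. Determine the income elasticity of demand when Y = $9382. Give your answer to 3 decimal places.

At Y = 9382: Q = 46.320.
dQ/dY = 12.28/Y = 0.00130889 at this income.
η = (dQ/dY)·(Y/Q) = 0.00130889 × (9382/46.320) = 0.265.

0.265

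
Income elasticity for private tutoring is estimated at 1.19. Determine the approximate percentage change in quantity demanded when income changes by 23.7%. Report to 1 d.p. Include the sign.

28.2%

%ΔQ ≈ η × %ΔI = 1.19 × 23.7% = 28.2%.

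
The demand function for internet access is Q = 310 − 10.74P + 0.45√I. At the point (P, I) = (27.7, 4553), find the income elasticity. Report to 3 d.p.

At P = 27.7, I = 4553: Q = 42.866.
Holding P constant, ∂Q/∂I = 0.45/(2√I) = 0.00333452.
η_I = (∂Q/∂I)·(I/Q) = 0.00333452 × (4553/42.866) = 0.354.

0.354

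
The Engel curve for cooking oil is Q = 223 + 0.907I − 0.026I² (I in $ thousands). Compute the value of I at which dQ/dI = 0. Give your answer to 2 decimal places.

dQ/dI = 0.907 − 0.052I.
The good is inferior where dQ/dI < 0. Setting dQ/dI = 0 gives I = 0.907 / 0.052 = 17.44.

17.44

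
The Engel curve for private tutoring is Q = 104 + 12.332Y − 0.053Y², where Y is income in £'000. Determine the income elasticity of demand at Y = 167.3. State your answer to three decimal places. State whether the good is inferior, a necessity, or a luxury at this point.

-1.322 (inferior good)

At Y = 167.3: Q = 683.7112.
dQ/dY = 12.332 − 0.106Y = -5.40180.
η = (dQ/dY)·(Y/Q) = -5.40180 × (167.3/683.7112) = -1.322.
η < 0 ⇒ inferior good.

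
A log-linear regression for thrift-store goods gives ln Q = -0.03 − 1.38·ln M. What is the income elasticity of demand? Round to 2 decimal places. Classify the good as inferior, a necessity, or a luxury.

In a log-linear demand, the coefficient on ln M is the income elasticity.
So η = -1.38.
η < 0 ⇒ inferior good.

-1.38 (inferior good)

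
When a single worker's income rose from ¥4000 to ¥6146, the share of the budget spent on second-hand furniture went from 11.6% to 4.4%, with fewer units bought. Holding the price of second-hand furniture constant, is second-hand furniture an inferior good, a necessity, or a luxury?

Quantity demanded falls as income rises, so η < 0.

inferior good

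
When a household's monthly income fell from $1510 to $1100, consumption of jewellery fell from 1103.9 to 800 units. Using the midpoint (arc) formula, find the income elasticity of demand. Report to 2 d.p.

ΔQ = 800 − 1103.9 = -303.9; midpoint Q̄ = (1103.9 + 800)/2 = 951.95.
ΔI = 1100 − 1510 = -410; midpoint Ī = (1510 + 1100)/2 = 1305.
η = (ΔQ/Q̄) ÷ (ΔI/Ī) = (-303.9/951.95) ÷ (-410/1305) = 1.02.

1.02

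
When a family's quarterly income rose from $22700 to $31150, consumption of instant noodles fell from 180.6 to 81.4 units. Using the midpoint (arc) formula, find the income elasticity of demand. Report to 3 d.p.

ΔQ = 81.4 − 180.6 = -99.2; midpoint Q̄ = (180.6 + 81.4)/2 = 131.
ΔI = 31150 − 22700 = 8450; midpoint Ī = (22700 + 31150)/2 = 26925.
η = (ΔQ/Q̄) ÷ (ΔI/Ī) = (-99.2/131) ÷ (8450/26925) = -2.413.

-2.413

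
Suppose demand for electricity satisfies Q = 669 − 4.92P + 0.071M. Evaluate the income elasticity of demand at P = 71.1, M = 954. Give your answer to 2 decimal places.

0.18

At P = 71.1, M = 954: Q = 386.922.
Holding P constant, ∂Q/∂M = 0.071.
η_M = (∂Q/∂M)·(M/Q) = 0.071 × (954/386.922) = 0.18.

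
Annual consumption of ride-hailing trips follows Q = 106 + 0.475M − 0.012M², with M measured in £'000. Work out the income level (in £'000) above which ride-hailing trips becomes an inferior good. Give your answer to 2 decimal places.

dQ/dM = 0.475 − 0.024M.
The good is inferior where dQ/dM < 0. Setting dQ/dM = 0 gives M = 0.475 / 0.024 = 19.79.

19.79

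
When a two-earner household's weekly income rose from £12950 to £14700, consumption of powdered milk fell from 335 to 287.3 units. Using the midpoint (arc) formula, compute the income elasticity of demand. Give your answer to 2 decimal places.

-1.21

ΔQ = 287.3 − 335 = -47.7; midpoint Q̄ = (335 + 287.3)/2 = 311.15.
ΔI = 14700 − 12950 = 1750; midpoint Ī = (12950 + 14700)/2 = 13825.
η = (ΔQ/Q̄) ÷ (ΔI/Ī) = (-47.7/311.15) ÷ (1750/13825) = -1.21.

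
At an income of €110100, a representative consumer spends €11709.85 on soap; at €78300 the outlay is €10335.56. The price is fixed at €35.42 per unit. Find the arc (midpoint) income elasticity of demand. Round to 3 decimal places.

With a constant price, Q₁ = 11709.85/35.42 = 330.600 and Q₂ = 10335.56/35.42 = 291.800 (equivalently, work directly with expenditure since P cancels).
Midpoint %ΔQ = (10335.56 − 11709.85)/11022.71 = -0.12468; midpoint %ΔI = (78300 − 110100)/94200 = -0.33758.
η = -0.12468 / -0.33758 = 0.369.

0.369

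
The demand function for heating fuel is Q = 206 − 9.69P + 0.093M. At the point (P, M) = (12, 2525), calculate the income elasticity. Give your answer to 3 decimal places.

0.724

At P = 12, M = 2525: Q = 324.545.
Holding P constant, ∂Q/∂M = 0.093.
η_M = (∂Q/∂M)·(M/Q) = 0.093 × (2525/324.545) = 0.724.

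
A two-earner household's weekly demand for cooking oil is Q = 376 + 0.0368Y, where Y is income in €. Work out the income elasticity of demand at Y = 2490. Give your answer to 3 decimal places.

0.196

At Y = 2490: Q = 467.632.
dQ/dY = 0.0368.
η = (dQ/dY)·(Y/Q) = 0.0368 × (2490/467.632) = 0.196.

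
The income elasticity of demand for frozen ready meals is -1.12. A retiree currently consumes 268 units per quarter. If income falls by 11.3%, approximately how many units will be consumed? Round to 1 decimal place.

301.9

%ΔQ ≈ η × %ΔI = -1.12 × (-11.3%) = 12.656%.
New Q ≈ 268 × (1 + 0.12656) = 301.9.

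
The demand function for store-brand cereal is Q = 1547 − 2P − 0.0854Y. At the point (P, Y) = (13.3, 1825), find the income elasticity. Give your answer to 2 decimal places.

At P = 13.3, Y = 1825: Q = 1364.545.
Holding P constant, ∂Q/∂Y = −0.0854.
η_Y = (∂Q/∂Y)·(Y/Q) = -0.0854 × (1825/1364.545) = -0.11.

-0.11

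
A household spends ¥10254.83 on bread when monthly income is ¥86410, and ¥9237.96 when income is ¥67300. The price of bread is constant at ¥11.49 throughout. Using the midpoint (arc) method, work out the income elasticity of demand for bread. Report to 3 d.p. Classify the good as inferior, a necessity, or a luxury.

0.420 (necessity)

With a constant price, Q₁ = 10254.83/11.49 = 892.500 and Q₂ = 9237.96/11.49 = 804.000 (equivalently, work directly with expenditure since P cancels).
Midpoint %ΔQ = (9237.96 − 10254.83)/9746.40 = -0.10433; midpoint %ΔI = (67300 − 86410)/76855 = -0.24865.
η = -0.10433 / -0.24865 = 0.420.
0 < η < 1 ⇒ necessity.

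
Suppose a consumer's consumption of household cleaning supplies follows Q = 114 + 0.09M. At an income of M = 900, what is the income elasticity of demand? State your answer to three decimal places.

0.415

At M = 900: Q = 195.000.
dQ/dM = 0.09.
η = (dQ/dM)·(M/Q) = 0.09 × (900/195.000) = 0.415.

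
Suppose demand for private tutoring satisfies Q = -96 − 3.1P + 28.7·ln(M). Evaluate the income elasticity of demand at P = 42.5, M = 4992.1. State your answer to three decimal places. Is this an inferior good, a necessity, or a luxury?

1.724 (luxury)

At P = 42.5, M = 4992.1: Q = 16.648.
Holding P constant, ∂Q/∂M = 28.7/M = 0.00574908.
η_M = (∂Q/∂M)·(M/Q) = 0.00574908 × (4992.1/16.648) = 1.724.
Since η > 1, this is a luxury.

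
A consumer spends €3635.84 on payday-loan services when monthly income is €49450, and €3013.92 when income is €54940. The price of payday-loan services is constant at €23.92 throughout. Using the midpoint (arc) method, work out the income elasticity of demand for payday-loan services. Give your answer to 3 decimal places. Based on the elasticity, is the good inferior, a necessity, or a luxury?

-1.778 (inferior good)

With a constant price, Q₁ = 3635.84/23.92 = 152.000 and Q₂ = 3013.92/23.92 = 126.000 (equivalently, work directly with expenditure since P cancels).
Midpoint %ΔQ = (3013.92 − 3635.84)/3324.88 = -0.18705; midpoint %ΔI = (54940 − 49450)/52195 = 0.10518.
η = -0.18705 / 0.10518 = -1.778.
η < 0 ⇒ inferior good.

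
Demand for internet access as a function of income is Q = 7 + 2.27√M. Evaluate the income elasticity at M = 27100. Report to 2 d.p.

At M = 27100: Q = 380.689.
dQ/dM = 2.27/(2√M) = 0.00689463 at this income.
η = (dQ/dM)·(M/Q) = 0.00689463 × (27100/380.689) = 0.49.

0.49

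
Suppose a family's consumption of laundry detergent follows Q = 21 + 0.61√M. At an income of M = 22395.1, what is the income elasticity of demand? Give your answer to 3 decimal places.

At M = 22395.1: Q = 112.286.
dQ/dM = 0.61/(2√M) = 0.00203809 at this income.
η = (dQ/dM)·(M/Q) = 0.00203809 × (22395.1/112.286) = 0.406.

0.406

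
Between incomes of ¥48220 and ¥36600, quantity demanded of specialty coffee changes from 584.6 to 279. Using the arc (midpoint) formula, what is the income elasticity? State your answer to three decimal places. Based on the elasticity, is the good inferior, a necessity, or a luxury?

2.583 (luxury)

ΔQ = 279 − 584.6 = -305.6; midpoint Q̄ = (584.6 + 279)/2 = 431.8.
ΔI = 36600 − 48220 = -11620; midpoint Ī = (48220 + 36600)/2 = 42410.
η = (ΔQ/Q̄) ÷ (ΔI/Ī) = (-305.6/431.8) ÷ (-11620/42410) = 2.583.
η > 1 ⇒ luxury.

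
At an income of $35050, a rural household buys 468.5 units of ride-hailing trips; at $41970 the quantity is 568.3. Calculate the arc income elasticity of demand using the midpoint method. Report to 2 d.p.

1.07

ΔQ = 568.3 − 468.5 = 99.8; midpoint Q̄ = (468.5 + 568.3)/2 = 518.4.
ΔI = 41970 − 35050 = 6920; midpoint Ī = (35050 + 41970)/2 = 38510.
η = (ΔQ/Q̄) ÷ (ΔI/Ī) = (99.8/518.4) ÷ (6920/38510) = 1.07.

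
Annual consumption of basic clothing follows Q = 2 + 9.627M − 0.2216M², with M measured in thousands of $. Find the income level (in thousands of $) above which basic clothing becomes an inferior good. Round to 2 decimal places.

dQ/dM = 9.627 − 0.4432M.
The good is inferior where dQ/dM < 0. Setting dQ/dM = 0 gives M = 9.627 / 0.4432 = 21.72.

21.72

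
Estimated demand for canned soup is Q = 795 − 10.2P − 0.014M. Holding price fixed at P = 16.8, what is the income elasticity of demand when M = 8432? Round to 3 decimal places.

-0.233

At P = 16.8, M = 8432: Q = 505.592.
Holding P constant, ∂Q/∂M = −0.014.
η_M = (∂Q/∂M)·(M/Q) = -0.014 × (8432/505.592) = -0.233.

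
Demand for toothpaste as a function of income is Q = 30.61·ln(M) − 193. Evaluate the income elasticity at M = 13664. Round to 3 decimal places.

At M = 13664: Q = 98.484.
dQ/dM = 30.61/M = 0.00224019 at this income.
η = (dQ/dM)·(M/Q) = 0.00224019 × (13664/98.484) = 0.311.

0.311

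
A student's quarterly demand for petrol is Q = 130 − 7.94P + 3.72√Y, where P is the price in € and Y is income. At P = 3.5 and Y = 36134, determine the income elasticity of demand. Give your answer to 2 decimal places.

0.44

At P = 3.5, Y = 36134: Q = 809.343.
Holding P constant, ∂Q/∂Y = 3.72/(2√Y) = 0.00978487.
η_Y = (∂Q/∂Y)·(Y/Q) = 0.00978487 × (36134/809.343) = 0.44.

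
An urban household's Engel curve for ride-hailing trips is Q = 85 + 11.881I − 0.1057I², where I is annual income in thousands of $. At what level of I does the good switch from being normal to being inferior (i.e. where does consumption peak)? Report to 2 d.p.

56.20

dQ/dI = 11.881 − 0.2114I.
The good is inferior where dQ/dI < 0. Setting dQ/dI = 0 gives I = 11.881 / 0.2114 = 56.20.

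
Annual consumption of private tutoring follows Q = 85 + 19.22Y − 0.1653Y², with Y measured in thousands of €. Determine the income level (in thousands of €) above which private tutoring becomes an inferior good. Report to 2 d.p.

58.14

dQ/dY = 19.22 − 0.3306Y.
The good is inferior where dQ/dY < 0. Setting dQ/dY = 0 gives Y = 19.22 / 0.3306 = 58.14.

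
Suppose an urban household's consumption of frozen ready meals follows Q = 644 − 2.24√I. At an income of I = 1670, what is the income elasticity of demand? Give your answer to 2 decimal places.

At I = 1670: Q = 552.461.
dQ/dI = -2.24/(2√I) = -0.0274069 at this income.
η = (dQ/dI)·(I/Q) = -0.0274069 × (1670/552.461) = -0.08.

-0.08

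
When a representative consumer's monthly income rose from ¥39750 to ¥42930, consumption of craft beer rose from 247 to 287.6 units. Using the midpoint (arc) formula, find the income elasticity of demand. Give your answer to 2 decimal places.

1.97

ΔQ = 287.6 − 247 = 40.6; midpoint Q̄ = (247 + 287.6)/2 = 267.3.
ΔI = 42930 − 39750 = 3180; midpoint Ī = (39750 + 42930)/2 = 41340.
η = (ΔQ/Q̄) ÷ (ΔI/Ī) = (40.6/267.3) ÷ (3180/41340) = 1.97.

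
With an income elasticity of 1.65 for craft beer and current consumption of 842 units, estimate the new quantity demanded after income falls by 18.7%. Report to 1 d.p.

582.2

%ΔQ ≈ η × %ΔI = 1.65 × (-18.7%) = -30.855%.
New Q ≈ 842 × (1 − 0.30855) = 582.2.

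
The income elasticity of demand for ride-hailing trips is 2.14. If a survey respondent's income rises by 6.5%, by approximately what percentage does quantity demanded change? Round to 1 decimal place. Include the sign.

%ΔQ ≈ η × %ΔI = 2.14 × 6.5% = 13.9%.

13.9%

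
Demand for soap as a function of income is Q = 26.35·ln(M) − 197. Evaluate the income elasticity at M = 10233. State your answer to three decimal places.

At M = 10233: Q = 46.299.
dQ/dM = 26.35/M = 0.002575 at this income.
η = (dQ/dM)·(M/Q) = 0.002575 × (10233/46.299) = 0.569.

0.569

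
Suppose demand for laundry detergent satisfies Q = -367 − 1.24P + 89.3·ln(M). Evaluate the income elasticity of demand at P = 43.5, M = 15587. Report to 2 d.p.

At P = 43.5, M = 15587: Q = 441.179.
Holding P constant, ∂Q/∂M = 89.3/M = 0.00572913.
η_M = (∂Q/∂M)·(M/Q) = 0.00572913 × (15587/441.179) = 0.20.

0.20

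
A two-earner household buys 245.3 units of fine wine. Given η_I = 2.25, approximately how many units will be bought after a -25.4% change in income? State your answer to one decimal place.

%ΔQ ≈ η × %ΔI = 2.25 × (-25.4%) = -57.15%.
New Q ≈ 245.3 × (1 − 0.5715) = 105.1.

105.1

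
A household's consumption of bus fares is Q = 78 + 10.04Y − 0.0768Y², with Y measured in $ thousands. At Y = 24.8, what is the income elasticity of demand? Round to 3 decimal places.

0.552

At Y = 24.8: Q = 279.7569.
dQ/dY = 10.04 − 0.1536Y = 6.23072.
η = (dQ/dY)·(Y/Q) = 6.23072 × (24.8/279.7569) = 0.552.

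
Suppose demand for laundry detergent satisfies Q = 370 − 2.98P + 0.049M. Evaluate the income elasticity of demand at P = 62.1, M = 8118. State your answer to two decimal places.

At P = 62.1, M = 8118: Q = 582.724.
Holding P constant, ∂Q/∂M = 0.049.
η_M = (∂Q/∂M)·(M/Q) = 0.049 × (8118/582.724) = 0.68.

0.68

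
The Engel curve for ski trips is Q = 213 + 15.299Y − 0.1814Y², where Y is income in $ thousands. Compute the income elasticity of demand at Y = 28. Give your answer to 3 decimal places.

At Y = 28: Q = 499.1544.
dQ/dY = 15.299 − 0.3628Y = 5.14060.
η = (dQ/dY)·(Y/Q) = 5.14060 × (28/499.1544) = 0.288.

0.288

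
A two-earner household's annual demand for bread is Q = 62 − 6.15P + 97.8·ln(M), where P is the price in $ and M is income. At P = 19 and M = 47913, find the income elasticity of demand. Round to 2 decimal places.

At P = 19, M = 47913: Q = 999.155.
Holding P constant, ∂Q/∂M = 97.8/M = 0.0020412.
η_M = (∂Q/∂M)·(M/Q) = 0.0020412 × (47913/999.155) = 0.10.

0.10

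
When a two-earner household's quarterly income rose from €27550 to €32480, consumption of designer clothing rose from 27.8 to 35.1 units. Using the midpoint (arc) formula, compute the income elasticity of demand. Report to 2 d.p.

ΔQ = 35.1 − 27.8 = 7.3; midpoint Q̄ = (27.8 + 35.1)/2 = 31.45.
ΔI = 32480 − 27550 = 4930; midpoint Ī = (27550 + 32480)/2 = 30015.
η = (ΔQ/Q̄) ÷ (ΔI/Ī) = (7.3/31.45) ÷ (4930/30015) = 1.41.

1.41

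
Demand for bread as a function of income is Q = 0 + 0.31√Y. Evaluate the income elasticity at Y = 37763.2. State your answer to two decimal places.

At Y = 37763.2: Q = 60.242.
dQ/dY = 0.31/(2√Y) = 0.000797622 at this income.
η = (dQ/dY)·(Y/Q) = 0.000797622 × (37763.2/60.242) = 0.50.

0.50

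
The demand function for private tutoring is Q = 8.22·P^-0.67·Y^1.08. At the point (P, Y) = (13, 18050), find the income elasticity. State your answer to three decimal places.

For a multiplicative demand Q = A·P^α·Y^β, the income elasticity is β everywhere.
Here β = 1.08, so η = 1.080.

1.080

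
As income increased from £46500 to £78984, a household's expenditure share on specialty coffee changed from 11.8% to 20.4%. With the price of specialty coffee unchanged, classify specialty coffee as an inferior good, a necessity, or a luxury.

luxury

The budget share rises as income rises, so η > 1.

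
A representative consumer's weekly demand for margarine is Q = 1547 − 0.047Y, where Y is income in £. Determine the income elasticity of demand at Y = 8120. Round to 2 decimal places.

At Y = 8120: Q = 1165.360.
dQ/dY = −0.047.
η = (dQ/dY)·(Y/Q) = -0.047 × (8120/1165.360) = -0.33.

-0.33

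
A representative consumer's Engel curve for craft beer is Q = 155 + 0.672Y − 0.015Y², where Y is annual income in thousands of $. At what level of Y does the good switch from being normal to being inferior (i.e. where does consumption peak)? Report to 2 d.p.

dQ/dY = 0.672 − 0.03Y.
The good is inferior where dQ/dY < 0. Setting dQ/dY = 0 gives Y = 0.672 / 0.03 = 22.40.

22.40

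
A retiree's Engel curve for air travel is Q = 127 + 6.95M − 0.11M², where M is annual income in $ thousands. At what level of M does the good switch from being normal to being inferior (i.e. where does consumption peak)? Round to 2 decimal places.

31.59

dQ/dM = 6.95 − 0.22M.
The good is inferior where dQ/dM < 0. Setting dQ/dM = 0 gives M = 6.95 / 0.22 = 31.59.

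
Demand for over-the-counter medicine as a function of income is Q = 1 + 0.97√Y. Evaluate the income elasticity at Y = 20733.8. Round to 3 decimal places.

At Y = 20733.8: Q = 140.673.
dQ/dY = 0.97/(2√Y) = 0.00336823 at this income.
η = (dQ/dY)·(Y/Q) = 0.00336823 × (20733.8/140.673) = 0.496.

0.496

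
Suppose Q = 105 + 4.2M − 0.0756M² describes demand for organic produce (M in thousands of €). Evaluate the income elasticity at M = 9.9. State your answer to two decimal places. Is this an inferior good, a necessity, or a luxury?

0.19 (necessity)

At M = 9.9: Q = 139.1704.
dQ/dM = 4.2 − 0.1512M = 2.70312.
η = (dQ/dM)·(M/Q) = 2.70312 × (9.9/139.1704) = 0.19.
0 < η < 1 ⇒ necessity.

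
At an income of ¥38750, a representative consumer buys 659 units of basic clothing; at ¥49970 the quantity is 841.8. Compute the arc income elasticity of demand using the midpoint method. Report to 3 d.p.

ΔQ = 841.8 − 659 = 182.8; midpoint Q̄ = (659 + 841.8)/2 = 750.4.
ΔI = 49970 − 38750 = 11220; midpoint Ī = (38750 + 49970)/2 = 44360.
η = (ΔQ/Q̄) ÷ (ΔI/Ī) = (182.8/750.4) ÷ (11220/44360) = 0.963.

0.963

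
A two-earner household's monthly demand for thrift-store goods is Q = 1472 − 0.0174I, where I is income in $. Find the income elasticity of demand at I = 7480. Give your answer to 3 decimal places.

At I = 7480: Q = 1341.848.
dQ/dI = −0.0174.
η = (dQ/dI)·(I/Q) = -0.0174 × (7480/1341.848) = -0.097.

-0.097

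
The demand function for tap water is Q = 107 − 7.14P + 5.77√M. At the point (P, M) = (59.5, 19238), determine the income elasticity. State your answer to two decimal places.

At P = 59.5, M = 19238: Q = 482.475.
Holding P constant, ∂Q/∂M = 5.77/(2√M) = 0.0208001.
η_M = (∂Q/∂M)·(M/Q) = 0.0208001 × (19238/482.475) = 0.83.

0.83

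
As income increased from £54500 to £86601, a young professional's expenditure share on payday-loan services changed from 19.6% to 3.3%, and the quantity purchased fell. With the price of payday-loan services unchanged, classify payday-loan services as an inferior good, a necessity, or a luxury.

Quantity demanded falls as income rises, so η < 0.

inferior good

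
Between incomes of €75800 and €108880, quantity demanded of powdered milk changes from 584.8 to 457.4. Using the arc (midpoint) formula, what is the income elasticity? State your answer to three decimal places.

-0.682

ΔQ = 457.4 − 584.8 = -127.4; midpoint Q̄ = (584.8 + 457.4)/2 = 521.1.
ΔI = 108880 − 75800 = 33080; midpoint Ī = (75800 + 108880)/2 = 92340.
η = (ΔQ/Q̄) ÷ (ΔI/Ī) = (-127.4/521.1) ÷ (33080/92340) = -0.682.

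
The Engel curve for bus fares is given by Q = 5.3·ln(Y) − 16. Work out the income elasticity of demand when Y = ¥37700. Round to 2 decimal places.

0.13

At Y = 37700: Q = 39.848.
dQ/dY = 5.3/Y = 0.000140584 at this income.
η = (dQ/dY)·(Y/Q) = 0.000140584 × (37700/39.848) = 0.13.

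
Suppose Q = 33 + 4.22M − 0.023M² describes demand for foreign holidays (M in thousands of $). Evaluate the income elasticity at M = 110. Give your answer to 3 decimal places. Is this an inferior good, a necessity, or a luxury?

-0.422 (inferior good)

At M = 110: Q = 218.9000.
dQ/dM = 4.22 − 0.046M = -0.84000.
η = (dQ/dM)·(M/Q) = -0.84000 × (110/218.9000) = -0.422.
η < 0 ⇒ inferior good.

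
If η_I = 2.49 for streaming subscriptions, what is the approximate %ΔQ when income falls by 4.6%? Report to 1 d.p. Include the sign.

%ΔQ ≈ η × %ΔI = 2.49 × (-4.6%) = -11.5%.

-11.5%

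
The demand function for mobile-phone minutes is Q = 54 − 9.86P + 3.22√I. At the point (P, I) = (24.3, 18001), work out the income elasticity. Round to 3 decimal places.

0.877

At P = 24.3, I = 18001: Q = 246.422.
Holding P constant, ∂Q/∂I = 3.22/(2√I) = 0.0119999.
η_I = (∂Q/∂I)·(I/Q) = 0.0119999 × (18001/246.422) = 0.877.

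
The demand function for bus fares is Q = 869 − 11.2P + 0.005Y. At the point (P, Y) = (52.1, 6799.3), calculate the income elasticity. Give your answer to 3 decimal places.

At P = 52.1, Y = 6799.3: Q = 319.477.
Holding P constant, ∂Q/∂Y = 0.005.
η_Y = (∂Q/∂Y)·(Y/Q) = 0.005 × (6799.3/319.477) = 0.106.

0.106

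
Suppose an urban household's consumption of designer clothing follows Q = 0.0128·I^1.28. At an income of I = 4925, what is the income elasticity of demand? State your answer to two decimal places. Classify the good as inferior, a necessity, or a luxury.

For Q = A·I^β the income elasticity is constant and equal to β.
Here β = 1.28, so η = 1.28.
Since η > 1, the good is a luxury.

1.28 (luxury)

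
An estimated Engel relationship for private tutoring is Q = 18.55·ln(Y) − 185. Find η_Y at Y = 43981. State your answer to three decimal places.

At Y = 43981: Q = 13.328.
dQ/dY = 18.55/Y = 0.000421773 at this income.
η = (dQ/dY)·(Y/Q) = 0.000421773 × (43981/13.328) = 1.392.

1.392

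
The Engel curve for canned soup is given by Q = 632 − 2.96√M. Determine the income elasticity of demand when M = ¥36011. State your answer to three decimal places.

-3.995

At M = 36011: Q = 70.294.
dQ/dM = -2.96/(2√M) = -0.00779909 at this income.
η = (dQ/dM)·(M/Q) = -0.00779909 × (36011/70.294) = -3.995.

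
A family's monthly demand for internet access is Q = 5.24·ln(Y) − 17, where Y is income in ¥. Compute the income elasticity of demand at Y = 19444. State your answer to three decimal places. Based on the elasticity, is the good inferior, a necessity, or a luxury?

At Y = 19444: Q = 34.747.
dQ/dY = 5.24/Y = 0.000269492 at this income.
η = (dQ/dY)·(Y/Q) = 0.000269492 × (19444/34.747) = 0.151.
Since 0 < η < 1, the good is a necessity.

0.151 (necessity)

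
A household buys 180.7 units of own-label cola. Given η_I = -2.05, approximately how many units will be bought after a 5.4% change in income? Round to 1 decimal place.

160.7

%ΔQ ≈ η × %ΔI = -2.05 × 5.4% = -11.07%.
New Q ≈ 180.7 × (1 − 0.1107) = 160.7.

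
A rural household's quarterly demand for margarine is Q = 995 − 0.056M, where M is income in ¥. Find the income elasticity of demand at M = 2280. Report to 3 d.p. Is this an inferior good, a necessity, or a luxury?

At M = 2280: Q = 867.320.
dQ/dM = −0.056.
η = (dQ/dM)·(M/Q) = -0.056 × (2280/867.320) = -0.147.
Since η < 0, the good is an inferior good.

-0.147 (inferior good)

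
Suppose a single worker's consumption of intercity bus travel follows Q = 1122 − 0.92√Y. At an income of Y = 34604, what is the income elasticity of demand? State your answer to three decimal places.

At Y = 34604: Q = 950.860.
dQ/dY = -0.92/(2√Y) = -0.00247283 at this income.
η = (dQ/dY)·(Y/Q) = -0.00247283 × (34604/950.860) = -0.090.

-0.090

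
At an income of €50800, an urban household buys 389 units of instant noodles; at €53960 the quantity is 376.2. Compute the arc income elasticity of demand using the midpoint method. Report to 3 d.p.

ΔQ = 376.2 − 389 = -12.8; midpoint Q̄ = (389 + 376.2)/2 = 382.6.
ΔI = 53960 − 50800 = 3160; midpoint Ī = (50800 + 53960)/2 = 52380.
η = (ΔQ/Q̄) ÷ (ΔI/Ī) = (-12.8/382.6) ÷ (3160/52380) = -0.555.

-0.555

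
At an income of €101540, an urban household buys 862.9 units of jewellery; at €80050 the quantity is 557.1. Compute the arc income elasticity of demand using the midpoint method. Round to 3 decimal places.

1.820

ΔQ = 557.1 − 862.9 = -305.8; midpoint Q̄ = (862.9 + 557.1)/2 = 710.
ΔI = 80050 − 101540 = -21490; midpoint Ī = (101540 + 80050)/2 = 90795.
η = (ΔQ/Q̄) ÷ (ΔI/Ī) = (-305.8/710) ÷ (-21490/90795) = 1.820.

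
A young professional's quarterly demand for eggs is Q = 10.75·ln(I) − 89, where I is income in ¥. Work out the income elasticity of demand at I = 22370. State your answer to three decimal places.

0.576

At I = 22370: Q = 18.666.
dQ/dI = 10.75/I = 0.000480554 at this income.
η = (dQ/dI)·(I/Q) = 0.000480554 × (22370/18.666) = 0.576.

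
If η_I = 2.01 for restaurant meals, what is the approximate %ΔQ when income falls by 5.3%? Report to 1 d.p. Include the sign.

-10.7%

%ΔQ ≈ η × %ΔI = 2.01 × (-5.3%) = -10.7%.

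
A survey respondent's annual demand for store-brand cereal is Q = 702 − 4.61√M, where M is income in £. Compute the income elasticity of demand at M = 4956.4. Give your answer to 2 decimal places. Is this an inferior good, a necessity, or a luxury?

-0.43 (inferior good)

At M = 4956.4: Q = 377.448.
dQ/dM = -4.61/(2√M) = -0.0327407 at this income.
η = (dQ/dM)·(M/Q) = -0.0327407 × (4956.4/377.448) = -0.43.
Since η < 0, the good is an inferior good.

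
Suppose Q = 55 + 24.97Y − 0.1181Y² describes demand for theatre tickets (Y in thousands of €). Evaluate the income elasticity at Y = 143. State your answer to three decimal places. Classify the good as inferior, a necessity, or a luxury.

At Y = 143: Q = 1210.6831.
dQ/dY = 24.97 − 0.2362Y = -8.80660.
η = (dQ/dY)·(Y/Q) = -8.80660 × (143/1210.6831) = -1.040.
η < 0 ⇒ inferior good.

-1.040 (inferior good)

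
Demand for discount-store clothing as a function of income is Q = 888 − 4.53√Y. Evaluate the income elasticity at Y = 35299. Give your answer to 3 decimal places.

At Y = 35299: Q = 36.902.
dQ/dY = -4.53/(2√Y) = -0.0120555 at this income.
η = (dQ/dY)·(Y/Q) = -0.0120555 × (35299/36.902) = -11.532.

-11.532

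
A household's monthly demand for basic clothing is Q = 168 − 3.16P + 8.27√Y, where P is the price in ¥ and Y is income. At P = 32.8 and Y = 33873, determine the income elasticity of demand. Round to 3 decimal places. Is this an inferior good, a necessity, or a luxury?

At P = 32.8, Y = 33873: Q = 1586.414.
Holding P constant, ∂Q/∂Y = 8.27/(2√Y) = 0.0224672.
η_Y = (∂Q/∂Y)·(Y/Q) = 0.0224672 × (33873/1586.414) = 0.480.
Since 0 < η < 1, this is a necessity.

0.480 (necessity)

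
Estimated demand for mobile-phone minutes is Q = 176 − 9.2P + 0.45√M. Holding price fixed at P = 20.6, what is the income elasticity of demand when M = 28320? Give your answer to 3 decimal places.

At P = 20.6, M = 28320: Q = 62.208.
Holding P constant, ∂Q/∂M = 0.45/(2√M) = 0.00133701.
η_M = (∂Q/∂M)·(M/Q) = 0.00133701 × (28320/62.208) = 0.609.

0.609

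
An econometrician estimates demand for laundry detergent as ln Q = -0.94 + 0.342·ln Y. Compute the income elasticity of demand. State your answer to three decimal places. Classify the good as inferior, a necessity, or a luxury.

0.342 (necessity)

In a log-linear demand, the coefficient on ln Y is the income elasticity.
So η = 0.342.
0 < η < 1 ⇒ necessity.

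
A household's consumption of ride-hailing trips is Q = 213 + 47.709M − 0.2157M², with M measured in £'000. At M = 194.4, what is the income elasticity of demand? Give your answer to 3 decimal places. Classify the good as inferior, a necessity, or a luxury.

-5.261 (inferior good)

At M = 194.4: Q = 1336.0332.
dQ/dM = 47.709 − 0.4314M = -36.15516.
η = (dQ/dM)·(M/Q) = -36.15516 × (194.4/1336.0332) = -5.261.
η < 0 ⇒ inferior good.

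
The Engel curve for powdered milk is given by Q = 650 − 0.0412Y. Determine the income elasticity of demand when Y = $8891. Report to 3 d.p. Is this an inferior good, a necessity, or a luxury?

-1.291 (inferior good)

At Y = 8891: Q = 283.691.
dQ/dY = −0.0412.
η = (dQ/dY)·(Y/Q) = -0.0412 × (8891/283.691) = -1.291.
Since η < 0, the good is an inferior good.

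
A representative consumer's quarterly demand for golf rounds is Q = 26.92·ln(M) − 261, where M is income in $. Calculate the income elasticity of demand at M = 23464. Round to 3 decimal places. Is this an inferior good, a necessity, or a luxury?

At M = 23464: Q = 9.902.
dQ/dM = 26.92/M = 0.00114729 at this income.
η = (dQ/dM)·(M/Q) = 0.00114729 × (23464/9.902) = 2.719.
Since η > 1, the good is a luxury.

2.719 (luxury)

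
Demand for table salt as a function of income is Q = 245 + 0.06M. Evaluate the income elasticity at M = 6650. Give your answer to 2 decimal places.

0.62

At M = 6650: Q = 644.000.
dQ/dM = 0.06.
η = (dQ/dM)·(M/Q) = 0.06 × (6650/644.000) = 0.62.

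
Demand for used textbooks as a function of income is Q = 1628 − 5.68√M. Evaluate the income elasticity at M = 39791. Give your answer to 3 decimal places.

At M = 39791: Q = 494.972.
dQ/dM = -5.68/(2√M) = -0.0142372 at this income.
η = (dQ/dM)·(M/Q) = -0.0142372 × (39791/494.972) = -1.145.

-1.145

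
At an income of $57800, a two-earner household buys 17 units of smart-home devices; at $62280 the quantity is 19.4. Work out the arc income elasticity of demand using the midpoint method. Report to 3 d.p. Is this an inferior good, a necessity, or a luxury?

1.767 (luxury)

ΔQ = 19.4 − 17 = 2.4; midpoint Q̄ = (17 + 19.4)/2 = 18.2.
ΔI = 62280 − 57800 = 4480; midpoint Ī = (57800 + 62280)/2 = 60040.
η = (ΔQ/Q̄) ÷ (ΔI/Ī) = (2.4/18.2) ÷ (4480/60040) = 1.767.
η > 1 ⇒ luxury.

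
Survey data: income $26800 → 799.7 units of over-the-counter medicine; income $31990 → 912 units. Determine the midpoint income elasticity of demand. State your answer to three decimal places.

0.743

ΔQ = 912 − 799.7 = 112.3; midpoint Q̄ = (799.7 + 912)/2 = 855.85.
ΔI = 31990 − 26800 = 5190; midpoint Ī = (26800 + 31990)/2 = 29395.
η = (ΔQ/Q̄) ÷ (ΔI/Ī) = (112.3/855.85) ÷ (5190/29395) = 0.743.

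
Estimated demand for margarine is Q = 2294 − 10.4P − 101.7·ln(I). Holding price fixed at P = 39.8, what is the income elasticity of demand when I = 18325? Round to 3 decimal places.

-0.115

At P = 39.8, I = 18325: Q = 881.791.
Holding P constant, ∂Q/∂I = -101.7/I = -0.0055498.
η_I = (∂Q/∂I)·(I/Q) = -0.0055498 × (18325/881.791) = -0.115.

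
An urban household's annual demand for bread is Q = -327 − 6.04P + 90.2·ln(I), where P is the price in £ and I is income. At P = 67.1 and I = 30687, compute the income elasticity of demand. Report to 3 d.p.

At P = 67.1, I = 30687: Q = 199.626.
Holding P constant, ∂Q/∂I = 90.2/I = 0.00293936.
η_I = (∂Q/∂I)·(I/Q) = 0.00293936 × (30687/199.626) = 0.452.

0.452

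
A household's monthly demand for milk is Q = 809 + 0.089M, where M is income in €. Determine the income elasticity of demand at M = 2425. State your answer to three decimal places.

0.211

At M = 2425: Q = 1024.825.
dQ/dM = 0.089.
η = (dQ/dM)·(M/Q) = 0.089 × (2425/1024.825) = 0.211.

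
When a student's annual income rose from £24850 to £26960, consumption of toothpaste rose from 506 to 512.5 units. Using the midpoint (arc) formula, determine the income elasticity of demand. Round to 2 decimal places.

ΔQ = 512.5 − 506 = 6.5; midpoint Q̄ = (506 + 512.5)/2 = 509.25.
ΔI = 26960 − 24850 = 2110; midpoint Ī = (24850 + 26960)/2 = 25905.
η = (ΔQ/Q̄) ÷ (ΔI/Ī) = (6.5/509.25) ÷ (2110/25905) = 0.16.

0.16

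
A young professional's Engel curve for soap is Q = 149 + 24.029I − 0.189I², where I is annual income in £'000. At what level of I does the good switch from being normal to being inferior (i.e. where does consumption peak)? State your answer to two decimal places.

63.57

dQ/dI = 24.029 − 0.378I.
The good is inferior where dQ/dI < 0. Setting dQ/dI = 0 gives I = 24.029 / 0.378 = 63.57.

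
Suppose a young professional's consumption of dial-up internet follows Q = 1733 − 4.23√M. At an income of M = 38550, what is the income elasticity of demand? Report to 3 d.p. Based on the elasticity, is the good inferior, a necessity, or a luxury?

-0.460 (inferior good)

At M = 38550: Q = 902.475.
dQ/dM = -4.23/(2√M) = -0.010772 at this income.
η = (dQ/dM)·(M/Q) = -0.010772 × (38550/902.475) = -0.460.
Since η < 0, the good is an inferior good.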